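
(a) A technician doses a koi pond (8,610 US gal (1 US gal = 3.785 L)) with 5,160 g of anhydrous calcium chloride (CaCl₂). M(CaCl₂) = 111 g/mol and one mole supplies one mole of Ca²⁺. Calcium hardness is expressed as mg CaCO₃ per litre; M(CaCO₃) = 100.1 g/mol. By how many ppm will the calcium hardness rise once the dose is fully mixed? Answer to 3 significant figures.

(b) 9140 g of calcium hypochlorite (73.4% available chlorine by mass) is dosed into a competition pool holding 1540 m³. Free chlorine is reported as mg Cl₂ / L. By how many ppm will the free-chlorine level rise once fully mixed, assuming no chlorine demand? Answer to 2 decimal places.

(a) 143 ppm; (b) 4.36 ppm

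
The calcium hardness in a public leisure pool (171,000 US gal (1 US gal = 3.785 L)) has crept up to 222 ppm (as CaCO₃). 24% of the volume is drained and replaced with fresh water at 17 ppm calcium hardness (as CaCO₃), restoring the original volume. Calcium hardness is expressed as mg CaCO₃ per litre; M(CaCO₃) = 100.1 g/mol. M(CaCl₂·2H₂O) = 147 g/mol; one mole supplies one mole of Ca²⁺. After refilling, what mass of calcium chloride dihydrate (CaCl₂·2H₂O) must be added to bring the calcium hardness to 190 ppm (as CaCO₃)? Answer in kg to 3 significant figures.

Volume: 171,000 US gal × 3.785 L/gal = 647,235 L.
After draining 24% and refilling: 222 × 0.76 + 17 × 0.24 = 172.8 ppm.
Deficit to target: 190 − 172.8 = 17.2 mg/L.
As CaCO₃: 17.2 mg/L × 647,235 L = 11,130 g; ÷ 100.1 = 111.2 mol Ca²⁺.
Mass: 111.2 × 147 = 16,350 g.

16.3 kg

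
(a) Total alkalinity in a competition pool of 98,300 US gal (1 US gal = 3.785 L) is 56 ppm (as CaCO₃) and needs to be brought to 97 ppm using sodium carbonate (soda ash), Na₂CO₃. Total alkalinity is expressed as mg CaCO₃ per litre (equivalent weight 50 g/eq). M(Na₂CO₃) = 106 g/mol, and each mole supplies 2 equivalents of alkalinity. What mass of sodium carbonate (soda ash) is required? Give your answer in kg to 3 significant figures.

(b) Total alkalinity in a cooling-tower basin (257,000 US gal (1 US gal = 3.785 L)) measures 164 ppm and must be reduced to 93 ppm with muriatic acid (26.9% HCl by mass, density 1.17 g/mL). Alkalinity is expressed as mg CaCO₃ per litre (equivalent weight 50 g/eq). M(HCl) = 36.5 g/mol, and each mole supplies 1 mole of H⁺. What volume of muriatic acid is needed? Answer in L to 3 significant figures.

(a) 16.2 kg; (b) 160 L

(a) Volume: 98,300 US gal × 3.785 L/gal = 372,066 L.
(a) Alkalinity to add: (97 − 56) = 41 mg/L as CaCO₃ × 372,066 L = 15,250 g as CaCO₃.
(a) Equivalents: 15,250 g ÷ 50 g/eq = 305.1 eq.
(a) Each mole of Na₂CO₃ supplies 2 eq, so 305.1 / 2 = 152.5 mol.
(a) Mass: 152.5 mol × 106 g/mol = 16,170 g.

(b) Volume: 257,000 US gal × 3.785 L/gal = 972,745 L.
(b) Alkalinity to neutralize: (164 − 93) = 71 mg/L as CaCO₃ × 972,745 L = 69,060 g as CaCO₃.
(b) Equivalents of H⁺ required: 69,060 ÷ 50 g/eq = 1381 eq = 1381 mol HCl.
(b) Mass of HCl: 1381 × 36.5 = 50,420 g.
(b) Mass of 26.9% solution: 50,420 / 0.269 = 187,400 g.
(b) Volume: 187,400 g ÷ 1.17 g/mL = 160,200 mL.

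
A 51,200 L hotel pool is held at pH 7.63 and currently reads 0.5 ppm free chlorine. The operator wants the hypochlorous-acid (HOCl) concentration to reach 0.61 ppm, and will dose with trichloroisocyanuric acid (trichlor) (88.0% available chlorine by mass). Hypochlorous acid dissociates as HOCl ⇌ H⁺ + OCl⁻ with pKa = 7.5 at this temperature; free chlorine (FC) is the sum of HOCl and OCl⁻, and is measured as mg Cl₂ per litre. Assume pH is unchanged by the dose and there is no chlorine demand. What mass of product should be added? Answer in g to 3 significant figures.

54.3 g

[OCl⁻]/[HOCl] = 10^(pH − pKa) = 10^(7.63 − 7.5) = 1.349; fraction as HOCl = 1/(1 + 1.349) = 0.4257.
Free chlorine required for 0.61 ppm HOCl: 0.61 / 0.4257 = 1.433 ppm.
FC to add: 1.433 − 0.5 = 0.9329 mg/L as Cl₂.
Cl₂ equivalent: 0.9329 mg/L × 51,200 L = 47.76 g.
Product at 88.0% available Cl: 47.76 / 0.88 = 54.28 g.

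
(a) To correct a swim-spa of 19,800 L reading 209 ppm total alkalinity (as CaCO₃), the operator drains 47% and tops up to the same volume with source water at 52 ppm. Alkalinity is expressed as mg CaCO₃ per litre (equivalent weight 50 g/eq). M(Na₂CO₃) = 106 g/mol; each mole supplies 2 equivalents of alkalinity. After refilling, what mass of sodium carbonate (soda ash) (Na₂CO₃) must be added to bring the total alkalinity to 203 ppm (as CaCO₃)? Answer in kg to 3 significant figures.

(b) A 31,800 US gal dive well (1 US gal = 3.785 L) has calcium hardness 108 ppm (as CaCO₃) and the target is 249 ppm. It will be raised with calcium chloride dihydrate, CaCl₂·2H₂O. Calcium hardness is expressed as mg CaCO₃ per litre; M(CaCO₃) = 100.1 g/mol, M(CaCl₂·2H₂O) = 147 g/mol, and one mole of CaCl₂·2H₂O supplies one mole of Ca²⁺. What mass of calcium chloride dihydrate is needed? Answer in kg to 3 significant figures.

(a) 1.42 kg; (b) 24.9 kg

(a) After draining 47% and refilling: 209 × 0.53 + 52 × 0.47 = 135.21 ppm.
(a) Deficit to target: 203 − 135.21 = 67.79 mg/L.
(a) As CaCO₃: 67.79 mg/L × 19,800 L = 1342 g; ÷ 50 g/eq ÷ 2 = 13.42 mol Na₂CO₃.
(a) Mass: 13.42 × 106 = 1423 g.

(b) Volume: 31,800 US gal × 3.785 L/gal = 120,363 L.
(b) Hardness to add: (249 − 108) = 141 mg/L as CaCO₃ × 120,363 L = 16,970 g as CaCO₃.
(b) Moles of Ca²⁺ (1 mol Ca²⁺ ≡ 1 mol CaCO₃): 16,970 / 100.1 g/mol = 169.5 mol.
(b) Mass of CaCl₂·2H₂O: 169.5 × 147 = 24,920 g.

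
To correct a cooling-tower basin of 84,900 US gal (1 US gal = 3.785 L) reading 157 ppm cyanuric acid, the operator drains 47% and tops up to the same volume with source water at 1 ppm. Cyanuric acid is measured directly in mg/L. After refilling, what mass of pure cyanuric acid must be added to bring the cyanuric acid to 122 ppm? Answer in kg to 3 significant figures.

12.3 kg

Volume: 84,900 US gal × 3.785 L/gal = 321,346 L.
After draining 47% and refilling: 157 × 0.53 + 1 × 0.47 = 83.68 ppm.
Deficit to target: 122 − 83.68 = 38.32 mg/L.
Mass: 38.32 mg/L × 321,346 L = 12,310 g cyanuric acid.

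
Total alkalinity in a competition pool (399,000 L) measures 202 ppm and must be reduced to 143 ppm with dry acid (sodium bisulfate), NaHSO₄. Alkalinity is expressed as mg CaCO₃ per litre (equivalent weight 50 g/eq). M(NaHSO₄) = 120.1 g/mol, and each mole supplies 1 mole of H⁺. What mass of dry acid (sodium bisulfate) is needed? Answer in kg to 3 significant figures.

Alkalinity to neutralize: (202 − 143) = 59 mg/L as CaCO₃ × 399,000 L = 23,540 g as CaCO₃.
Equivalents of H⁺ required: 23,540 ÷ 50 g/eq = 470.8 eq = 470.8 mol NaHSO₄.
Mass of NaHSO₄: 470.8 × 120.1 = 56,550 g.

56.5 kg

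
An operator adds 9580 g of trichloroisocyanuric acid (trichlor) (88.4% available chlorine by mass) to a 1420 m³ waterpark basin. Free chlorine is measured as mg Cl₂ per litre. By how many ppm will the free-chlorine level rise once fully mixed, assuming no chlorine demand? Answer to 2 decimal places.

5.96 ppm

Volume: 1420 m³ = 1,420,000 L.
Available chlorine delivered: 9580 g × 0.884 = 8469 g as Cl₂.
Concentration rise: 8469 g / 1,420,000 L = 5.964 mg/L = 5.96 ppm.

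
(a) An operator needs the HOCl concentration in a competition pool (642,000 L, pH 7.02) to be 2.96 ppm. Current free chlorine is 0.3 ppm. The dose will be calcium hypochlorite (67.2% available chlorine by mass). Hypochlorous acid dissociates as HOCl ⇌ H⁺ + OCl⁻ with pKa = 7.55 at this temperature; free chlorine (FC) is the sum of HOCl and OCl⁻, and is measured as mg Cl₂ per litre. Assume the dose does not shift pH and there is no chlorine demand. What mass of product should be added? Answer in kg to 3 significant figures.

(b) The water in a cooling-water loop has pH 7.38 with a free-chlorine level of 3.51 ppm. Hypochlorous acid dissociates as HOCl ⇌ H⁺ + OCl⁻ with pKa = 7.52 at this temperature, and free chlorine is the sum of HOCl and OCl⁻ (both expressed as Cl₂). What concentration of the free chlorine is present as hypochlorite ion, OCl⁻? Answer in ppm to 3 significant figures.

(a) 3.38 kg; (b) 1.47 ppm

(a) [OCl⁻]/[HOCl] = 10^(pH − pKa) = 10^(7.02 − 7.55) = 0.2951; fraction as HOCl = 1/(1 + 0.2951) = 0.7721.
(a) Free chlorine required for 2.96 ppm HOCl: 2.96 / 0.7721 = 3.834 ppm.
(a) FC to add: 3.834 − 0.3 = 3.534 mg/L as Cl₂.
(a) Cl₂ equivalent: 3.534 mg/L × 642,000 L = 2269 g.
(a) Product at 67.2% available Cl: 2269 / 0.672 = 3376 g.

(b) [OCl⁻]/[HOCl] = 10^(pH − pKa) = 10^(7.38 − 7.52) = 10^-0.14 = 0.7244.
(b) Fraction as HOCl = 1 / (1 + 0.7244) = 0.5799.
(b) OCl⁻ = (1 − 0.5799) × 3.51 ppm = 1.475 ppm.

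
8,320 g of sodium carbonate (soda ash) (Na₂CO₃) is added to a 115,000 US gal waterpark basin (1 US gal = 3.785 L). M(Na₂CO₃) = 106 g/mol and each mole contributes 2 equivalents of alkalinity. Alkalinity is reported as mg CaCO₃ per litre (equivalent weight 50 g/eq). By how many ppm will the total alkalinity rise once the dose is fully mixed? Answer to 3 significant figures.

18.0 ppm

Volume: 115,000 US gal × 3.785 L/gal = 435,275 L.
Moles of Na₂CO₃: 8,320 g ÷ 106 g/mol = 78.49 mol → 157 eq of alkalinity.
As CaCO₃: 157 eq × 50 g/eq = 7849 g.
Rise: 7849 g / 435,275 L × 1000 = 18.03 mg/L.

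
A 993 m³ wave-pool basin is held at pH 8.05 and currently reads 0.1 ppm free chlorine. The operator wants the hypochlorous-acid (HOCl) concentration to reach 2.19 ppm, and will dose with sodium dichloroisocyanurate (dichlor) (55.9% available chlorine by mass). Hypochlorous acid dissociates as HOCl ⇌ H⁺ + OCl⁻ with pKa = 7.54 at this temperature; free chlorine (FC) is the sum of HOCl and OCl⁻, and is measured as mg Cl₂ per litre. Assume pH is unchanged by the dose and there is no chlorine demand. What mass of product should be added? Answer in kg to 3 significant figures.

16.3 kg

Volume: 993 m³ = 993,000 L.
[OCl⁻]/[HOCl] = 10^(pH − pKa) = 10^(8.05 − 7.54) = 3.236; fraction as HOCl = 1/(1 + 3.236) = 0.2361.
Free chlorine required for 2.19 ppm HOCl: 2.19 / 0.2361 = 9.277 ppm.
FC to add: 9.277 − 0.1 = 9.177 mg/L as Cl₂.
Cl₂ equivalent: 9.177 mg/L × 993,000 L = 9112 g.
Product at 55.9% available Cl: 9112 / 0.559 = 16,300 g.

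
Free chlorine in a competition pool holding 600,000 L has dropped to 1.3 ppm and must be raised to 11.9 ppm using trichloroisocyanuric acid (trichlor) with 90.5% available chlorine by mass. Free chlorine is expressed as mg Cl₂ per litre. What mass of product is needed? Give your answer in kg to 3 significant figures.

7.03 kg

Chlorine deficit: 11.9 − 1.3 = 10.6 ppm = 10.6 mg/L as Cl₂.
Cl₂ equivalent needed: 10.6 mg/L × 600,000 L = 6,360,000 mg = 6360 g.
Product at 90.5% available chlorine: 6360 / 0.905 = 7028 g.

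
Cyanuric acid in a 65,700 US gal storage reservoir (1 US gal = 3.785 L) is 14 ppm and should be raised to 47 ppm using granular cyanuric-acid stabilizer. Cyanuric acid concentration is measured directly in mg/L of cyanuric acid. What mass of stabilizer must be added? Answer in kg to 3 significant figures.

8.21 kg

Volume: 65,700 US gal × 3.785 L/gal = 248,674 L.
CYA to add: (47 − 14) = 33 mg/L × 248,674 L = 8206 g cyanuric acid.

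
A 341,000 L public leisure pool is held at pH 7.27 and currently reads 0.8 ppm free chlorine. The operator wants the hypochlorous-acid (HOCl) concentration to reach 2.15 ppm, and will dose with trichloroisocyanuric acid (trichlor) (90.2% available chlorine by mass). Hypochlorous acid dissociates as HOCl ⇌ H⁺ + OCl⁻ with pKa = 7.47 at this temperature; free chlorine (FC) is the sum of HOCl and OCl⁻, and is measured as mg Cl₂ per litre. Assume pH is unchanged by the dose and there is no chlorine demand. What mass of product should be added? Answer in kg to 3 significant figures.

1.02 kg

[OCl⁻]/[HOCl] = 10^(pH − pKa) = 10^(7.27 − 7.47) = 0.631; fraction as HOCl = 1/(1 + 0.631) = 0.6131.
Free chlorine required for 2.15 ppm HOCl: 2.15 / 0.6131 = 3.507 ppm.
FC to add: 3.507 − 0.8 = 2.707 mg/L as Cl₂.
Cl₂ equivalent: 2.707 mg/L × 341,000 L = 922.9 g.
Product at 90.2% available Cl: 922.9 / 0.902 = 1023 g.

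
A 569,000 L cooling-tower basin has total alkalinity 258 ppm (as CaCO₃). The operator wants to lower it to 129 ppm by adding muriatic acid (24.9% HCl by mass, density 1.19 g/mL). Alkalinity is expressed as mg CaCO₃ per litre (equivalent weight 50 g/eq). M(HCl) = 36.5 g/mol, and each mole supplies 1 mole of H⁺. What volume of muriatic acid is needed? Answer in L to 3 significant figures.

Alkalinity to neutralize: (258 − 129) = 129 mg/L as CaCO₃ × 569,000 L = 73,400 g as CaCO₃.
Equivalents of H⁺ required: 73,400 ÷ 50 g/eq = 1468 eq = 1468 mol HCl.
Mass of HCl: 1468 × 36.5 = 53,580 g.
Mass of 24.9% solution: 53,580 / 0.249 = 215,200 g.
Volume: 215,200 g ÷ 1.19 g/mL = 180,800 mL.

181 L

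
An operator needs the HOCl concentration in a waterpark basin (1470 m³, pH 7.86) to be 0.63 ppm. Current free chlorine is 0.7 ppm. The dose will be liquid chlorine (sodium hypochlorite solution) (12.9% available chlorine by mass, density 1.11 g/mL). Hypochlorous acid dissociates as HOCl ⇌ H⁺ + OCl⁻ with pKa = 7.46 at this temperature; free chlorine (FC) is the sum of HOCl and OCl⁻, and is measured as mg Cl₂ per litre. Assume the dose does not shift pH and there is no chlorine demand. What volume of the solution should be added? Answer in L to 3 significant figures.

15.5 L

Volume: 1470 m³ = 1,470,000 L.
[OCl⁻]/[HOCl] = 10^(pH − pKa) = 10^(7.86 − 7.46) = 2.512; fraction as HOCl = 1/(1 + 2.512) = 0.2847.
Free chlorine required for 0.63 ppm HOCl: 0.63 / 0.2847 = 2.212 ppm.
FC to add: 2.212 − 0.7 = 1.512 mg/L as Cl₂.
Cl₂ equivalent: 1.512 mg/L × 1,470,000 L = 2223 g.
Product at 12.9% available Cl: 2223 / 0.129 = 17,240 g.
Volume: 17,240 g ÷ 1.11 g/mL = 15,530 mL.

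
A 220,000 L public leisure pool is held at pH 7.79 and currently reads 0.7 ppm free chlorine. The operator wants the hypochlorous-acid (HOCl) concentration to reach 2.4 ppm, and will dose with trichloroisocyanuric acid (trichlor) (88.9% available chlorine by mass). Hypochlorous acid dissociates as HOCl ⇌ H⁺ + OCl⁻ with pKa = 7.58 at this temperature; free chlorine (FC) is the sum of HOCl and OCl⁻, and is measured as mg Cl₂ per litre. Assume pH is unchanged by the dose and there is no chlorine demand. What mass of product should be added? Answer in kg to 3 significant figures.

1.38 kg

[OCl⁻]/[HOCl] = 10^(pH − pKa) = 10^(7.79 − 7.58) = 1.622; fraction as HOCl = 1/(1 + 1.622) = 0.3814.
Free chlorine required for 2.4 ppm HOCl: 2.4 / 0.3814 = 6.292 ppm.
FC to add: 6.292 − 0.7 = 5.592 mg/L as Cl₂.
Cl₂ equivalent: 5.592 mg/L × 220,000 L = 1230 g.
Product at 88.9% available Cl: 1230 / 0.889 = 1384 g.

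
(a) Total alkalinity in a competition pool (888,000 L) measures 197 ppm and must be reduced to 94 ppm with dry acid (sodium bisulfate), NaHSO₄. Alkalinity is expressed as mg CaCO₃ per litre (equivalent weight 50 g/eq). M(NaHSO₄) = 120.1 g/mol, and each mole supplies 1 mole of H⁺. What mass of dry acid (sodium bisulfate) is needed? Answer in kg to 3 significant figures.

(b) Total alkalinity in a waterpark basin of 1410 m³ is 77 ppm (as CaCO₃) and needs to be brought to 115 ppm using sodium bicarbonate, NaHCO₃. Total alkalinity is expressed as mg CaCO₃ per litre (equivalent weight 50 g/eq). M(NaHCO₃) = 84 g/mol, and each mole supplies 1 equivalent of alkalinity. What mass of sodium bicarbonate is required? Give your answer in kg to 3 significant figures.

(a) Alkalinity to neutralize: (197 − 94) = 103 mg/L as CaCO₃ × 888,000 L = 91,460 g as CaCO₃.
(a) Equivalents of H⁺ required: 91,460 ÷ 50 g/eq = 1829 eq = 1829 mol NaHSO₄.
(a) Mass of NaHSO₄: 1829 × 120.1 = 219,700 g.

(b) Volume: 1410 m³ = 1,410,000 L.
(b) Alkalinity to add: (115 − 77) = 38 mg/L as CaCO₃ × 1,410,000 L = 53,580 g as CaCO₃.
(b) Equivalents: 53,580 g ÷ 50 g/eq = 1072 eq.
(b) NaHCO₃ supplies 1 eq per mole → 1072 mol.
(b) Mass: 1072 mol × 84 g/mol = 90,010 g.

(a) 220 kg; (b) 90.0 kg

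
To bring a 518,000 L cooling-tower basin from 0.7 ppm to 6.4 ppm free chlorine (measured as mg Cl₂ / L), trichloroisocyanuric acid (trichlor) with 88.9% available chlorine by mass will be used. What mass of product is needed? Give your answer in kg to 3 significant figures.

3.32 kg

Chlorine deficit: 6.4 − 0.7 = 5.7 ppm = 5.7 mg/L as Cl₂.
Cl₂ equivalent needed: 5.7 mg/L × 518,000 L = 2,953,000 mg = 2953 g.
Product at 88.9% available chlorine: 2953 / 0.889 = 3321 g.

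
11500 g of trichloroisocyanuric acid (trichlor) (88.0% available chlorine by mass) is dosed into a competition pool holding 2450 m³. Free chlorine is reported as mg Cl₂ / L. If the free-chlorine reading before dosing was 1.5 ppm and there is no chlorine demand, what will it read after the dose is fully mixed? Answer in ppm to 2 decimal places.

Volume: 2450 m³ = 2,450,000 L.
Available chlorine delivered: 11,500 g × 0.88 = 10,120 g as Cl₂.
Concentration rise: 10,120 g / 2,450,000 L = 4.131 mg/L = 4.13 ppm.
Final FC: 1.5 + 4.13 = 5.63 ppm.

5.63 ppm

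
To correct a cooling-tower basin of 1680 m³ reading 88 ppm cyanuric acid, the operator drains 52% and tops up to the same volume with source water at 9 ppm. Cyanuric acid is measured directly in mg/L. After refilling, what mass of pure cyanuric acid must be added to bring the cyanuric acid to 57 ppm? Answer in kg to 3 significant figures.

16.9 kg

Volume: 1680 m³ = 1,680,000 L.
After draining 52% and refilling: 88 × 0.48 + 9 × 0.52 = 46.92 ppm.
Deficit to target: 57 − 46.92 = 10.08 mg/L.
Mass: 10.08 mg/L × 1,680,000 L = 16,930 g cyanuric acid.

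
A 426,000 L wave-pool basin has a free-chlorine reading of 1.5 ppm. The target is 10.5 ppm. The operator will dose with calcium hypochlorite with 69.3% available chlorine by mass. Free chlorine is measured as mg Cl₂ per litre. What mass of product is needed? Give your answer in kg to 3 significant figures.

Chlorine deficit: 10.5 − 1.5 = 9 ppm = 9 mg/L as Cl₂.
Cl₂ equivalent needed: 9 mg/L × 426,000 L = 3,834,000 mg = 3834 g.
Product at 69.3% available chlorine: 3834 / 0.693 = 5532 g.

5.53 kg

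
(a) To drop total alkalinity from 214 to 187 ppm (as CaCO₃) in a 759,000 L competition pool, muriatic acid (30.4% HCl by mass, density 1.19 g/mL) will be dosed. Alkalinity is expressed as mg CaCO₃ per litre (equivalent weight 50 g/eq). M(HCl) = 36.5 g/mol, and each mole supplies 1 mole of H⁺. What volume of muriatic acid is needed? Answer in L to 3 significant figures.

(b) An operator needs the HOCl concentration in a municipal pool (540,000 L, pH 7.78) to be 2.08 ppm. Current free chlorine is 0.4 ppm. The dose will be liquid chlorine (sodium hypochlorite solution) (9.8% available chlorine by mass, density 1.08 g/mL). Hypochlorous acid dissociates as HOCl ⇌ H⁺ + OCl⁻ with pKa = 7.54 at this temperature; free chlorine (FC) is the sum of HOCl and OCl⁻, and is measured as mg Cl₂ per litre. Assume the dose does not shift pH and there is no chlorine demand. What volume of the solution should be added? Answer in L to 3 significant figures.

(a) Alkalinity to neutralize: (214 − 187) = 27 mg/L as CaCO₃ × 759,000 L = 20,490 g as CaCO₃.
(a) Equivalents of H⁺ required: 20,490 ÷ 50 g/eq = 409.9 eq = 409.9 mol HCl.
(a) Mass of HCl: 409.9 × 36.5 = 14,960 g.
(a) Mass of 30.4% solution: 14,960 / 0.304 = 49,210 g.
(a) Volume: 49,210 g ÷ 1.19 g/mL = 41,350 mL.

(b) [OCl⁻]/[HOCl] = 10^(pH − pKa) = 10^(7.78 − 7.54) = 1.738; fraction as HOCl = 1/(1 + 1.738) = 0.3653.
(b) Free chlorine required for 2.08 ppm HOCl: 2.08 / 0.3653 = 5.695 ppm.
(b) FC to add: 5.695 − 0.4 = 5.295 mg/L as Cl₂.
(b) Cl₂ equivalent: 5.295 mg/L × 540,000 L = 2859 g.
(b) Product at 9.8% available Cl: 2859 / 0.098 = 29,170 g.
(b) Volume: 29,170 g ÷ 1.08 g/mL = 27,010 mL.

(a) 41.4 L; (b) 27.0 L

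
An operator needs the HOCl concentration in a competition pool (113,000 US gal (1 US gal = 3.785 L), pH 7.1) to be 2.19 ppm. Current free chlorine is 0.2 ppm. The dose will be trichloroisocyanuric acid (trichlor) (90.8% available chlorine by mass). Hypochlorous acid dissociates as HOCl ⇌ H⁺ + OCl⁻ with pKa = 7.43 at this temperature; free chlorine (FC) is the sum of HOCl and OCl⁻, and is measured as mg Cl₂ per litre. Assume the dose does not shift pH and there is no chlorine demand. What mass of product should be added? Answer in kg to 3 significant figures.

1.42 kg

Volume: 113,000 US gal × 3.785 L/gal = 427,705 L.
[OCl⁻]/[HOCl] = 10^(pH − pKa) = 10^(7.1 − 7.43) = 0.4677; fraction as HOCl = 1/(1 + 0.4677) = 0.6813.
Free chlorine required for 2.19 ppm HOCl: 2.19 / 0.6813 = 3.214 ppm.
FC to add: 3.214 − 0.2 = 3.014 mg/L as Cl₂.
Cl₂ equivalent: 3.014 mg/L × 427,705 L = 1289 g.
Product at 90.8% available Cl: 1289 / 0.908 = 1420 g.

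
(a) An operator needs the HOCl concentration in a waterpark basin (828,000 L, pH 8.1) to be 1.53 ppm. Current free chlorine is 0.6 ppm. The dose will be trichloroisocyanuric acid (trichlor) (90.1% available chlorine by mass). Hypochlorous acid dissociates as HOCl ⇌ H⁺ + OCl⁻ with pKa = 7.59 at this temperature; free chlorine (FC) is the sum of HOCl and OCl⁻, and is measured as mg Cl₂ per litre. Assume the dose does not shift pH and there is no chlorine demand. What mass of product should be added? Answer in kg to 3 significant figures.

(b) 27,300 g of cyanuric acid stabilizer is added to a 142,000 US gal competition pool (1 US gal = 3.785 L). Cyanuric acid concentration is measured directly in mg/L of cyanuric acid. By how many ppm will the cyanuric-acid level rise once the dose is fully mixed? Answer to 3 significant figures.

(a) 5.40 kg; (b) 50.8 ppm

(a) [OCl⁻]/[HOCl] = 10^(pH − pKa) = 10^(8.1 − 7.59) = 3.236; fraction as HOCl = 1/(1 + 3.236) = 0.2361.
(a) Free chlorine required for 1.53 ppm HOCl: 1.53 / 0.2361 = 6.481 ppm.
(a) FC to add: 6.481 − 0.6 = 5.881 mg/L as Cl₂.
(a) Cl₂ equivalent: 5.881 mg/L × 828,000 L = 4869 g.
(a) Product at 90.1% available Cl: 4869 / 0.901 = 5404 g.

(b) Volume: 142,000 US gal × 3.785 L/gal = 537,470 L.
(b) Rise: 27,300 g / 537,470 L × 1000 = 50.79 mg/L.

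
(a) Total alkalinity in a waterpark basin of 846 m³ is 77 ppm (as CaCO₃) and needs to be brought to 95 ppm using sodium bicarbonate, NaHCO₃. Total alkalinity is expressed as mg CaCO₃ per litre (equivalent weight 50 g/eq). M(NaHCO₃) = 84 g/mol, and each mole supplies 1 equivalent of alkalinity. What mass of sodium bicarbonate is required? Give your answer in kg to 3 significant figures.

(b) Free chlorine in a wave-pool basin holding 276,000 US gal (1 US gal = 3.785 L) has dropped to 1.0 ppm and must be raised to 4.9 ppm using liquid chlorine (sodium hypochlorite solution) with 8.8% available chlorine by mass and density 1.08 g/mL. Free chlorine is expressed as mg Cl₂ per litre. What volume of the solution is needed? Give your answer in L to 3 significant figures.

(a) Volume: 846 m³ = 846,000 L.
(a) Alkalinity to add: (95 − 77) = 18 mg/L as CaCO₃ × 846,000 L = 15,230 g as CaCO₃.
(a) Equivalents: 15,230 g ÷ 50 g/eq = 304.6 eq.
(a) NaHCO₃ supplies 1 eq per mole → 304.6 mol.
(a) Mass: 304.6 mol × 84 g/mol = 25,580 g.

(b) Volume: 276,000 US gal × 3.785 L/gal = 1,044,660 L.
(b) Chlorine deficit: 4.9 − 1.0 = 3.9 ppm = 3.9 mg/L as Cl₂.
(b) Cl₂ equivalent needed: 3.9 mg/L × 1,044,660 L = 4,074,000 mg = 4074 g.
(b) Product at 8.8% available chlorine: 4074 / 0.088 = 46,300 g.
(b) Volume at density 1.08 g/mL: 46,300 g ÷ 1.08 g/mL = 42,870 mL.

(a) 25.6 kg; (b) 42.9 L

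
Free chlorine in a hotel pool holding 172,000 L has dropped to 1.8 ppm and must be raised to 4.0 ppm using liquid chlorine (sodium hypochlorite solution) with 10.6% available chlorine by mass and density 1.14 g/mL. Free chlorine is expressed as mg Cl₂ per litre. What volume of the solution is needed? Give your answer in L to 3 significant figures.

3.13 L

Chlorine deficit: 4.0 − 1.8 = 2.2 ppm = 2.2 mg/L as Cl₂.
Cl₂ equivalent needed: 2.2 mg/L × 172,000 L = 378,400 mg = 378.4 g.
Product at 10.6% available chlorine: 378.4 / 0.106 = 3570 g.
Volume at density 1.14 g/mL: 3570 g ÷ 1.14 g/mL = 3131 mL.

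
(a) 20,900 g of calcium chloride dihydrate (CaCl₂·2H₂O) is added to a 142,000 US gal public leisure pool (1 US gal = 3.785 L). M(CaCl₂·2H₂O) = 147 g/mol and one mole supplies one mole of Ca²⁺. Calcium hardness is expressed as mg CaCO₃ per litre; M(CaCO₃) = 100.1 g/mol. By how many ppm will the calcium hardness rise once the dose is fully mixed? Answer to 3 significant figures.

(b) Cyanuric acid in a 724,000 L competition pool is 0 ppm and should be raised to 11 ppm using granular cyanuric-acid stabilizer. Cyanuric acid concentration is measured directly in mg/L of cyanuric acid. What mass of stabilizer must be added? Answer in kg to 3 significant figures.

(a) 26.5 ppm; (b) 7.96 kg

(a) Volume: 142,000 US gal × 3.785 L/gal = 537,470 L.
(a) Moles of Ca²⁺: 20,900 g ÷ 147 g/mol = 142.2 mol.
(a) As CaCO₃: 142.2 mol × 100.1 g/mol = 14,230 g.
(a) Rise: 14,230 g / 537,470 L × 1000 = 26.48 mg/L.

(b) CYA to add: (11 − 0) = 11 mg/L × 724,000 L = 7964 g cyanuric acid.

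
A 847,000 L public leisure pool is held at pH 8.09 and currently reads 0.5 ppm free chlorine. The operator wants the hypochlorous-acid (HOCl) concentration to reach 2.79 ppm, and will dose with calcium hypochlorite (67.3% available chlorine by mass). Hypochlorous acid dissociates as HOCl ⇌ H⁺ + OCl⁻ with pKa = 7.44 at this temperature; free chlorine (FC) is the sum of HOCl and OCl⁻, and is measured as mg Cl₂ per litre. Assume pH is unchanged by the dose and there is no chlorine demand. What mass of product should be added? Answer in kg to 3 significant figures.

[OCl⁻]/[HOCl] = 10^(pH − pKa) = 10^(8.09 − 7.44) = 4.467; fraction as HOCl = 1/(1 + 4.467) = 0.1829.
Free chlorine required for 2.79 ppm HOCl: 2.79 / 0.1829 = 15.25 ppm.
FC to add: 15.25 − 0.5 = 14.75 mg/L as Cl₂.
Cl₂ equivalent: 14.75 mg/L × 847,000 L = 12,500 g.
Product at 67.3% available Cl: 12,500 / 0.673 = 18,570 g.

18.6 kg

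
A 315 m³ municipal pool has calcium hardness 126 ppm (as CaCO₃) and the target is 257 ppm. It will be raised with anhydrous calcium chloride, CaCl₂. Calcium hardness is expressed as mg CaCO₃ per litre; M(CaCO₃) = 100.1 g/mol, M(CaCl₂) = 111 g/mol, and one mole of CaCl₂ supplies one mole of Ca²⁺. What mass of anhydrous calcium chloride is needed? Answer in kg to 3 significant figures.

Volume: 315 m³ = 315,000 L.
Hardness to add: (257 − 126) = 131 mg/L as CaCO₃ × 315,000 L = 41,260 g as CaCO₃.
Moles of Ca²⁺ (1 mol Ca²⁺ ≡ 1 mol CaCO₃): 41,260 / 100.1 g/mol = 412.2 mol.
Mass of CaCl₂: 412.2 × 111 = 45,760 g.

45.8 kg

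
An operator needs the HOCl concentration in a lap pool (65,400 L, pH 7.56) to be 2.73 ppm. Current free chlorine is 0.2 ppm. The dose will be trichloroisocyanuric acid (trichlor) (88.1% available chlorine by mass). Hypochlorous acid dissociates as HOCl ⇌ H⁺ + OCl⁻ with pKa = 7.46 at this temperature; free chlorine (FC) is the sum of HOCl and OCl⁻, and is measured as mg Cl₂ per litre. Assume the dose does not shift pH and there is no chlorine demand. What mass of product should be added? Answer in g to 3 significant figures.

[OCl⁻]/[HOCl] = 10^(pH − pKa) = 10^(7.56 − 7.46) = 1.259; fraction as HOCl = 1/(1 + 1.259) = 0.4427.
Free chlorine required for 2.73 ppm HOCl: 2.73 / 0.4427 = 6.167 ppm.
FC to add: 6.167 − 0.2 = 5.967 mg/L as Cl₂.
Cl₂ equivalent: 5.967 mg/L × 65,400 L = 390.2 g.
Product at 88.1% available Cl: 390.2 / 0.881 = 442.9 g.

443 g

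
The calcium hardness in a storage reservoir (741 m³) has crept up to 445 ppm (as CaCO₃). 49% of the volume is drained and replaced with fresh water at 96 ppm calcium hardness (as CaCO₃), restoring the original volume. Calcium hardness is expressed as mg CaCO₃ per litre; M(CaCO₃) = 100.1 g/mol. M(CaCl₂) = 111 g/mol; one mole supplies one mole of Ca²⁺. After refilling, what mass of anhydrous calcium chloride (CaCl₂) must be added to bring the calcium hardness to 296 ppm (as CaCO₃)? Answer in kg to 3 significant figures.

Volume: 741 m³ = 741,000 L.
After draining 49% and refilling: 445 × 0.51 + 96 × 0.49 = 273.99 ppm.
Deficit to target: 296 − 273.99 = 22.01 mg/L.
As CaCO₃: 22.01 mg/L × 741,000 L = 16,310 g; ÷ 100.1 = 162.9 mol Ca²⁺.
Mass: 162.9 × 111 = 18,090 g.

18.1 kg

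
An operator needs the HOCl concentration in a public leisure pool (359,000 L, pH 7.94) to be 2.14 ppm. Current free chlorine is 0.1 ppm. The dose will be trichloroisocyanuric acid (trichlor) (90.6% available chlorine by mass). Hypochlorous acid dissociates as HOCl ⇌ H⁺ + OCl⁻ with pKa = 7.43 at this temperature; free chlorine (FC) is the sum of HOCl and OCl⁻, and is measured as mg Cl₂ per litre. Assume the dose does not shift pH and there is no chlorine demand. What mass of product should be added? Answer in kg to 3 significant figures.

3.55 kg

[OCl⁻]/[HOCl] = 10^(pH − pKa) = 10^(7.94 − 7.43) = 3.236; fraction as HOCl = 1/(1 + 3.236) = 0.2361.
Free chlorine required for 2.14 ppm HOCl: 2.14 / 0.2361 = 9.065 ppm.
FC to add: 9.065 − 0.1 = 8.965 mg/L as Cl₂.
Cl₂ equivalent: 8.965 mg/L × 359,000 L = 3218 g.
Product at 90.6% available Cl: 3218 / 0.906 = 3552 g.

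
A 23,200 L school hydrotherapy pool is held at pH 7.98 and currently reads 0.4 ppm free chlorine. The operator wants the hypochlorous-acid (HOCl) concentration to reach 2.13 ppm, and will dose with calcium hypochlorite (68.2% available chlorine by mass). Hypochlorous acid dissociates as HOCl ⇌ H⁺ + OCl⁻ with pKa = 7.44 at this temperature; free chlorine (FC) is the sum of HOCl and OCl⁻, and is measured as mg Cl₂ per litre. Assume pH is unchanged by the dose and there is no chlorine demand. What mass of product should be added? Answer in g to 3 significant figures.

[OCl⁻]/[HOCl] = 10^(pH − pKa) = 10^(7.98 − 7.44) = 3.467; fraction as HOCl = 1/(1 + 3.467) = 0.2238.
Free chlorine required for 2.13 ppm HOCl: 2.13 / 0.2238 = 9.515 ppm.
FC to add: 9.515 − 0.4 = 9.115 mg/L as Cl₂.
Cl₂ equivalent: 9.115 mg/L × 23,200 L = 211.5 g.
Product at 68.2% available Cl: 211.5 / 0.682 = 310.1 g.

310 g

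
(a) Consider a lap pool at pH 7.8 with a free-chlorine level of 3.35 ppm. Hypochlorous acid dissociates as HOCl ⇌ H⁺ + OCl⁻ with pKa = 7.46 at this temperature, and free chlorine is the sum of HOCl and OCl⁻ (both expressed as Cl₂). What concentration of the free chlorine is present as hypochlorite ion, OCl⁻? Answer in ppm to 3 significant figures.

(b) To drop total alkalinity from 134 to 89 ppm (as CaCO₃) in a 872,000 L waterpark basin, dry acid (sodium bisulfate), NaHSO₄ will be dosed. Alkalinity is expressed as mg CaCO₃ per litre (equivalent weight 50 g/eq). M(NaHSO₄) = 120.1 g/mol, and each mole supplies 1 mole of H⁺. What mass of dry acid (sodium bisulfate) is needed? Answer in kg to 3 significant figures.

(a) 2.30 ppm; (b) 94.3 kg

(a) [OCl⁻]/[HOCl] = 10^(pH − pKa) = 10^(7.8 − 7.46) = 10^0.34 = 2.188.
(a) Fraction as HOCl = 1 / (1 + 2.188) = 0.3137.
(a) OCl⁻ = (1 − 0.3137) × 3.35 ppm = 2.299 ppm.

(b) Alkalinity to neutralize: (134 − 89) = 45 mg/L as CaCO₃ × 872,000 L = 39,240 g as CaCO₃.
(b) Equivalents of H⁺ required: 39,240 ÷ 50 g/eq = 784.8 eq = 784.8 mol NaHSO₄.
(b) Mass of NaHSO₄: 784.8 × 120.1 = 94,250 g.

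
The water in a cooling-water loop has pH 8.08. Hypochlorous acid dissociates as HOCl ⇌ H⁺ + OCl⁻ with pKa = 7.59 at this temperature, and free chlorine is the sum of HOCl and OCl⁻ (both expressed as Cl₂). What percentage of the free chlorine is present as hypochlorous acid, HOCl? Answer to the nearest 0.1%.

[OCl⁻]/[HOCl] = 10^(pH − pKa) = 10^(8.08 − 7.59) = 10^0.49 = 3.09.
Fraction as HOCl = 1 / (1 + 3.09) = 0.2445.

24.4%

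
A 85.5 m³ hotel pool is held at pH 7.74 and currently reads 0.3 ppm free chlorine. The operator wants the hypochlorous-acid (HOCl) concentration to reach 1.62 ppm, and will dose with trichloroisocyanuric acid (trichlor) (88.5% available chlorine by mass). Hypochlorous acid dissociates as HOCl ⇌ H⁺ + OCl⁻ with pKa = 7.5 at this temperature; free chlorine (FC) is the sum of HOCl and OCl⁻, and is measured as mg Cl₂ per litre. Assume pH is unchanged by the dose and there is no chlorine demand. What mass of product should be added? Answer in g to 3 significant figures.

Volume: 85.5 m³ = 85,500 L.
[OCl⁻]/[HOCl] = 10^(pH − pKa) = 10^(7.74 − 7.5) = 1.738; fraction as HOCl = 1/(1 + 1.738) = 0.3653.
Free chlorine required for 1.62 ppm HOCl: 1.62 / 0.3653 = 4.435 ppm.
FC to add: 4.435 − 0.3 = 4.135 mg/L as Cl₂.
Cl₂ equivalent: 4.135 mg/L × 85,500 L = 353.6 g.
Product at 88.5% available Cl: 353.6 / 0.885 = 399.5 g.

400 g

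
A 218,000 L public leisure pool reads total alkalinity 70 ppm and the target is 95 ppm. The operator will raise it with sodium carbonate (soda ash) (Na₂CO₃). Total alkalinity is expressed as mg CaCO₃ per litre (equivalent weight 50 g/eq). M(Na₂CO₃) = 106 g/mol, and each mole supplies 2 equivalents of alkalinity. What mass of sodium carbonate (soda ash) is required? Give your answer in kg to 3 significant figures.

Alkalinity to add: (95 − 70) = 25 mg/L as CaCO₃ × 218,000 L = 5450 g as CaCO₃.
Equivalents: 5450 g ÷ 50 g/eq = 109 eq.
Each mole of Na₂CO₃ supplies 2 eq, so 109 / 2 = 54.5 mol.
Mass: 54.5 mol × 106 g/mol = 5777 g.

5.78 kg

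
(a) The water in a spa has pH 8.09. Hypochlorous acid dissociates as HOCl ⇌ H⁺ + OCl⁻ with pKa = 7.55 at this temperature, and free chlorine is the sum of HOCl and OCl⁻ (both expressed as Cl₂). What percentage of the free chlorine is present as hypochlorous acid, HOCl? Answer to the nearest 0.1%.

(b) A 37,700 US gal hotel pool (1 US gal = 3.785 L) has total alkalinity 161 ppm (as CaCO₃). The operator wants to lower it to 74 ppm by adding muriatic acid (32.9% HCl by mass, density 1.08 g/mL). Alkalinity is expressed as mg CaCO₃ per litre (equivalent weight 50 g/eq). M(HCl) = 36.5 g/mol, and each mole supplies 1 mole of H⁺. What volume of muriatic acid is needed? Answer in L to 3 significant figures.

(a) 22.4%; (b) 25.5 L

(a) [OCl⁻]/[HOCl] = 10^(pH − pKa) = 10^(8.09 − 7.55) = 10^0.54 = 3.467.
(a) Fraction as HOCl = 1 / (1 + 3.467) = 0.2238.

(b) Volume: 37,700 US gal × 3.785 L/gal = 142,694 L.
(b) Alkalinity to neutralize: (161 − 74) = 87 mg/L as CaCO₃ × 142,694 L = 12,410 g as CaCO₃.
(b) Equivalents of H⁺ required: 12,410 ÷ 50 g/eq = 248.3 eq = 248.3 mol HCl.
(b) Mass of HCl: 248.3 × 36.5 = 9063 g.
(b) Mass of 32.9% solution: 9063 / 0.329 = 27,550 g.
(b) Volume: 27,550 g ÷ 1.08 g/mL = 25,510 mL.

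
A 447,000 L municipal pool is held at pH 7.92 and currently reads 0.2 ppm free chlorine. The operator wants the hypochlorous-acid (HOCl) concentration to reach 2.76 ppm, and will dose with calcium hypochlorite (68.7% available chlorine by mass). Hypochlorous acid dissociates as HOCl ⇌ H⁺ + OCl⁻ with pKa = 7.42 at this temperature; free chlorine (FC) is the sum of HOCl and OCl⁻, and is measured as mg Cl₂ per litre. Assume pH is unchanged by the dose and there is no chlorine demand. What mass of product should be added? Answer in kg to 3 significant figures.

7.34 kg

[OCl⁻]/[HOCl] = 10^(pH − pKa) = 10^(7.92 − 7.42) = 3.162; fraction as HOCl = 1/(1 + 3.162) = 0.2403.
Free chlorine required for 2.76 ppm HOCl: 2.76 / 0.2403 = 11.49 ppm.
FC to add: 11.49 − 0.2 = 11.29 mg/L as Cl₂.
Cl₂ equivalent: 11.29 mg/L × 447,000 L = 5046 g.
Product at 68.7% available Cl: 5046 / 0.687 = 7345 g.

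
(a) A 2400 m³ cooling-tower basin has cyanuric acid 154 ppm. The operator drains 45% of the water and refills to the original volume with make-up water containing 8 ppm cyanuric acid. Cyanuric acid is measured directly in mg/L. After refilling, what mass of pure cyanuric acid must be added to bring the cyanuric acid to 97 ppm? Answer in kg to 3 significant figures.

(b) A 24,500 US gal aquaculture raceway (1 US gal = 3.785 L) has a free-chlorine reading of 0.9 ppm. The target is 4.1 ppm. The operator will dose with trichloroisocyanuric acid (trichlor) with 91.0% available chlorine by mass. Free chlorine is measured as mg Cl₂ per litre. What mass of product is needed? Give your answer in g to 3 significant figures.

(a) 20.9 kg; (b) 326 g

(a) Volume: 2400 m³ = 2,400,000 L.
(a) After draining 45% and refilling: 154 × 0.55 + 8 × 0.45 = 88.3 ppm.
(a) Deficit to target: 97 − 88.3 = 8.7 mg/L.
(a) Mass: 8.7 mg/L × 2,400,000 L = 20,880 g cyanuric acid.

(b) Volume: 24,500 US gal × 3.785 L/gal = 92,732 L.
(b) Chlorine deficit: 4.1 − 0.9 = 3.2 ppm = 3.2 mg/L as Cl₂.
(b) Cl₂ equivalent needed: 3.2 mg/L × 92,732 L = 296,700 mg = 296.7 g.
(b) Product at 91.0% available chlorine: 296.7 / 0.91 = 326.1 g.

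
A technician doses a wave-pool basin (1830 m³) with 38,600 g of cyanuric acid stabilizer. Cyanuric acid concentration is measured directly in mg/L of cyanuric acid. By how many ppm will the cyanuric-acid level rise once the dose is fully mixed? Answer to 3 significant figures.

21.1 ppm

Volume: 1830 m³ = 1,830,000 L.
Rise: 38,600 g / 1,830,000 L × 1000 = 21.09 mg/L.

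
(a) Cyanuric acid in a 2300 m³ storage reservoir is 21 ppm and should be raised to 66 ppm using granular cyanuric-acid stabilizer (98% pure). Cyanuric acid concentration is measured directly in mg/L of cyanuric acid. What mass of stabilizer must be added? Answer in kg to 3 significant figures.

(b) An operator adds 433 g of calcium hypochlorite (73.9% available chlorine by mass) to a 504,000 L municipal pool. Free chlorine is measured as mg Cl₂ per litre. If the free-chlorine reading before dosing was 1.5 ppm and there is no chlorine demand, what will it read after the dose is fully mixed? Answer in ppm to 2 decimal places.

(a) Volume: 2300 m³ = 2,300,000 L.
(a) CYA to add: (66 − 21) = 45 mg/L × 2,300,000 L = 103,500 g cyanuric acid.
(a) At 98% purity: 103,500 / 0.98 = 105,600 g product.

(b) Available chlorine delivered: 433 g × 0.739 = 320 g as Cl₂.
(b) Concentration rise: 320 g / 504,000 L = 0.6349 mg/L = 0.63 ppm.
(b) Final FC: 1.5 + 0.63 = 2.13 ppm.

(a) 106 kg; (b) 2.13 ppm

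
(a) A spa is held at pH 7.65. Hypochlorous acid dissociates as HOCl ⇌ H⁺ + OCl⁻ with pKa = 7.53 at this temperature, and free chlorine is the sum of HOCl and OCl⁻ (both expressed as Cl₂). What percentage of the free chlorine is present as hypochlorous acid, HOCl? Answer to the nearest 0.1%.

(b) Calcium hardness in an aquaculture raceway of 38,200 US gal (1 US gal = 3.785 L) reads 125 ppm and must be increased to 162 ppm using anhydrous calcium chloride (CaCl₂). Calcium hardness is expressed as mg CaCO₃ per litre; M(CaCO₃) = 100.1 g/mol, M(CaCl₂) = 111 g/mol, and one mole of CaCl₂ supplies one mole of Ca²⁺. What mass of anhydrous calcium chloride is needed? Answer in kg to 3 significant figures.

(a) 43.1%; (b) 5.93 kg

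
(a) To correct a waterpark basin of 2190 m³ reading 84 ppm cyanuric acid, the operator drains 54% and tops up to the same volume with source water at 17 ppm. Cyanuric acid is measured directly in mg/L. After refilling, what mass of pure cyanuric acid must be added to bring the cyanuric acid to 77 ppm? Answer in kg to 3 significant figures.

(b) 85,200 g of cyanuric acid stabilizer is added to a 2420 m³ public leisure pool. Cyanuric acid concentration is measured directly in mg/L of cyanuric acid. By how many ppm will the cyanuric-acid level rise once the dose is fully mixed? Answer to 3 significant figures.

(a) Volume: 2190 m³ = 2,190,000 L.
(a) After draining 54% and refilling: 84 × 0.46 + 17 × 0.54 = 47.82 ppm.
(a) Deficit to target: 77 − 47.82 = 29.18 mg/L.
(a) Mass: 29.18 mg/L × 2,190,000 L = 63,900 g cyanuric acid.

(b) Volume: 2420 m³ = 2,420,000 L.
(b) Rise: 85,200 g / 2,420,000 L × 1000 = 35.21 mg/L.

(a) 63.9 kg; (b) 35.2 ppm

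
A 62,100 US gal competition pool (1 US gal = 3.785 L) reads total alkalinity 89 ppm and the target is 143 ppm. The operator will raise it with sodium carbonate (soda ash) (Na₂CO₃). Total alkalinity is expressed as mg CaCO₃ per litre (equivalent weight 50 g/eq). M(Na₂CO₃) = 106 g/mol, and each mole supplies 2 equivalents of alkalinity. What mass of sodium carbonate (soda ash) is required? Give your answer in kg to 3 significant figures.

Volume: 62,100 US gal × 3.785 L/gal = 235,048 L.
Alkalinity to add: (143 − 89) = 54 mg/L as CaCO₃ × 235,048 L = 12,690 g as CaCO₃.
Equivalents: 12,690 g ÷ 50 g/eq = 253.9 eq.
Each mole of Na₂CO₃ supplies 2 eq, so 253.9 / 2 = 126.9 mol.
Mass: 126.9 mol × 106 g/mol = 13,450 g.

13.5 kg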